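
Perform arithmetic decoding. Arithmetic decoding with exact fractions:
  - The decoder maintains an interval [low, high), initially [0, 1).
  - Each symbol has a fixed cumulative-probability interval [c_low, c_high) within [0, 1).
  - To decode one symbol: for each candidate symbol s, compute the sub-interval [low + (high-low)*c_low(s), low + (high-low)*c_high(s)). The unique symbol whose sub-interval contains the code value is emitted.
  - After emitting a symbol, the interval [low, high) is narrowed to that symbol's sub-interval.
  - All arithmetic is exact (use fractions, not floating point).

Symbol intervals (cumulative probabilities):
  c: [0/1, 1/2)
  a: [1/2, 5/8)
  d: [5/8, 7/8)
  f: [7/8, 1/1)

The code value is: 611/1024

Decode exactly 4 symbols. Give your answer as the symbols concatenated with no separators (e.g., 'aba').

Answer: adad

Derivation:
Step 1: interval [0/1, 1/1), width = 1/1 - 0/1 = 1/1
  'c': [0/1 + 1/1*0/1, 0/1 + 1/1*1/2) = [0/1, 1/2)
  'a': [0/1 + 1/1*1/2, 0/1 + 1/1*5/8) = [1/2, 5/8) <- contains code 611/1024
  'd': [0/1 + 1/1*5/8, 0/1 + 1/1*7/8) = [5/8, 7/8)
  'f': [0/1 + 1/1*7/8, 0/1 + 1/1*1/1) = [7/8, 1/1)
  emit 'a', narrow to [1/2, 5/8)
Step 2: interval [1/2, 5/8), width = 5/8 - 1/2 = 1/8
  'c': [1/2 + 1/8*0/1, 1/2 + 1/8*1/2) = [1/2, 9/16)
  'a': [1/2 + 1/8*1/2, 1/2 + 1/8*5/8) = [9/16, 37/64)
  'd': [1/2 + 1/8*5/8, 1/2 + 1/8*7/8) = [37/64, 39/64) <- contains code 611/1024
  'f': [1/2 + 1/8*7/8, 1/2 + 1/8*1/1) = [39/64, 5/8)
  emit 'd', narrow to [37/64, 39/64)
Step 3: interval [37/64, 39/64), width = 39/64 - 37/64 = 1/32
  'c': [37/64 + 1/32*0/1, 37/64 + 1/32*1/2) = [37/64, 19/32)
  'a': [37/64 + 1/32*1/2, 37/64 + 1/32*5/8) = [19/32, 153/256) <- contains code 611/1024
  'd': [37/64 + 1/32*5/8, 37/64 + 1/32*7/8) = [153/256, 155/256)
  'f': [37/64 + 1/32*7/8, 37/64 + 1/32*1/1) = [155/256, 39/64)
  emit 'a', narrow to [19/32, 153/256)
Step 4: interval [19/32, 153/256), width = 153/256 - 19/32 = 1/256
  'c': [19/32 + 1/256*0/1, 19/32 + 1/256*1/2) = [19/32, 305/512)
  'a': [19/32 + 1/256*1/2, 19/32 + 1/256*5/8) = [305/512, 1221/2048)
  'd': [19/32 + 1/256*5/8, 19/32 + 1/256*7/8) = [1221/2048, 1223/2048) <- contains code 611/1024
  'f': [19/32 + 1/256*7/8, 19/32 + 1/256*1/1) = [1223/2048, 153/256)
  emit 'd', narrow to [1221/2048, 1223/2048)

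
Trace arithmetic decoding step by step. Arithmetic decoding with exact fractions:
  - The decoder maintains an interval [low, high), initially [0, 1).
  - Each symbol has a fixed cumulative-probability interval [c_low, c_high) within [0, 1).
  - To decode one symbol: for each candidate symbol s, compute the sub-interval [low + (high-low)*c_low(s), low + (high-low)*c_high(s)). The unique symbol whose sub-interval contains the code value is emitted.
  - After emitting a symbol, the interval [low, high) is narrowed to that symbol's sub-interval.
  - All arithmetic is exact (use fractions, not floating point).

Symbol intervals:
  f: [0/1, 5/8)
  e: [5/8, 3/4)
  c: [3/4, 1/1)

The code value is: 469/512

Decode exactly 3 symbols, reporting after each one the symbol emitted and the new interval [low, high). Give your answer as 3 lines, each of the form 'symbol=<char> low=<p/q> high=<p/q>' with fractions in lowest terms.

Step 1: interval [0/1, 1/1), width = 1/1 - 0/1 = 1/1
  'f': [0/1 + 1/1*0/1, 0/1 + 1/1*5/8) = [0/1, 5/8)
  'e': [0/1 + 1/1*5/8, 0/1 + 1/1*3/4) = [5/8, 3/4)
  'c': [0/1 + 1/1*3/4, 0/1 + 1/1*1/1) = [3/4, 1/1) <- contains code 469/512
  emit 'c', narrow to [3/4, 1/1)
Step 2: interval [3/4, 1/1), width = 1/1 - 3/4 = 1/4
  'f': [3/4 + 1/4*0/1, 3/4 + 1/4*5/8) = [3/4, 29/32)
  'e': [3/4 + 1/4*5/8, 3/4 + 1/4*3/4) = [29/32, 15/16) <- contains code 469/512
  'c': [3/4 + 1/4*3/4, 3/4 + 1/4*1/1) = [15/16, 1/1)
  emit 'e', narrow to [29/32, 15/16)
Step 3: interval [29/32, 15/16), width = 15/16 - 29/32 = 1/32
  'f': [29/32 + 1/32*0/1, 29/32 + 1/32*5/8) = [29/32, 237/256) <- contains code 469/512
  'e': [29/32 + 1/32*5/8, 29/32 + 1/32*3/4) = [237/256, 119/128)
  'c': [29/32 + 1/32*3/4, 29/32 + 1/32*1/1) = [119/128, 15/16)
  emit 'f', narrow to [29/32, 237/256)

Answer: symbol=c low=3/4 high=1/1
symbol=e low=29/32 high=15/16
symbol=f low=29/32 high=237/256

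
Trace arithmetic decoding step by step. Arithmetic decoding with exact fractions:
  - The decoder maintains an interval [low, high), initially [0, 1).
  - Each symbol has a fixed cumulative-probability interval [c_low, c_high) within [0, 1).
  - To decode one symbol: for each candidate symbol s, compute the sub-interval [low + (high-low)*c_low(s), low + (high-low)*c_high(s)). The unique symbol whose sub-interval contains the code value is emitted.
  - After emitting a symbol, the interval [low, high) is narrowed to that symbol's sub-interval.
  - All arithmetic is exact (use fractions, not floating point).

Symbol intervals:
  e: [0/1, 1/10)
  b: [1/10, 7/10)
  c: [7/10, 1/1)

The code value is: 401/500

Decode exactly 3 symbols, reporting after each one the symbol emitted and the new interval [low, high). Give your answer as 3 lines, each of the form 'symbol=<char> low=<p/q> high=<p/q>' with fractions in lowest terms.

Step 1: interval [0/1, 1/1), width = 1/1 - 0/1 = 1/1
  'e': [0/1 + 1/1*0/1, 0/1 + 1/1*1/10) = [0/1, 1/10)
  'b': [0/1 + 1/1*1/10, 0/1 + 1/1*7/10) = [1/10, 7/10)
  'c': [0/1 + 1/1*7/10, 0/1 + 1/1*1/1) = [7/10, 1/1) <- contains code 401/500
  emit 'c', narrow to [7/10, 1/1)
Step 2: interval [7/10, 1/1), width = 1/1 - 7/10 = 3/10
  'e': [7/10 + 3/10*0/1, 7/10 + 3/10*1/10) = [7/10, 73/100)
  'b': [7/10 + 3/10*1/10, 7/10 + 3/10*7/10) = [73/100, 91/100) <- contains code 401/500
  'c': [7/10 + 3/10*7/10, 7/10 + 3/10*1/1) = [91/100, 1/1)
  emit 'b', narrow to [73/100, 91/100)
Step 3: interval [73/100, 91/100), width = 91/100 - 73/100 = 9/50
  'e': [73/100 + 9/50*0/1, 73/100 + 9/50*1/10) = [73/100, 187/250)
  'b': [73/100 + 9/50*1/10, 73/100 + 9/50*7/10) = [187/250, 107/125) <- contains code 401/500
  'c': [73/100 + 9/50*7/10, 73/100 + 9/50*1/1) = [107/125, 91/100)
  emit 'b', narrow to [187/250, 107/125)

Answer: symbol=c low=7/10 high=1/1
symbol=b low=73/100 high=91/100
symbol=b low=187/250 high=107/125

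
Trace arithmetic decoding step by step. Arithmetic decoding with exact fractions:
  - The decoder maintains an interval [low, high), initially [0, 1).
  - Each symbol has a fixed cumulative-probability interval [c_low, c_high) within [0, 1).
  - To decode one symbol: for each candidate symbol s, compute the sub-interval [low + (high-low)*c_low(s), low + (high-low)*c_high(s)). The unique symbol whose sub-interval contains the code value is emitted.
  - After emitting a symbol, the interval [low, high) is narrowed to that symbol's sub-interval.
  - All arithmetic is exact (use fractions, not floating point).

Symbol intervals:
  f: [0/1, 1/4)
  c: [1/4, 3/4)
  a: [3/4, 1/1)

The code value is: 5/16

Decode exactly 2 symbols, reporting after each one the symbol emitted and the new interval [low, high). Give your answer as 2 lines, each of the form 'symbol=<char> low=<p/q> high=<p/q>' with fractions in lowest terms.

Step 1: interval [0/1, 1/1), width = 1/1 - 0/1 = 1/1
  'f': [0/1 + 1/1*0/1, 0/1 + 1/1*1/4) = [0/1, 1/4)
  'c': [0/1 + 1/1*1/4, 0/1 + 1/1*3/4) = [1/4, 3/4) <- contains code 5/16
  'a': [0/1 + 1/1*3/4, 0/1 + 1/1*1/1) = [3/4, 1/1)
  emit 'c', narrow to [1/4, 3/4)
Step 2: interval [1/4, 3/4), width = 3/4 - 1/4 = 1/2
  'f': [1/4 + 1/2*0/1, 1/4 + 1/2*1/4) = [1/4, 3/8) <- contains code 5/16
  'c': [1/4 + 1/2*1/4, 1/4 + 1/2*3/4) = [3/8, 5/8)
  'a': [1/4 + 1/2*3/4, 1/4 + 1/2*1/1) = [5/8, 3/4)
  emit 'f', narrow to [1/4, 3/8)

Answer: symbol=c low=1/4 high=3/4
symbol=f low=1/4 high=3/8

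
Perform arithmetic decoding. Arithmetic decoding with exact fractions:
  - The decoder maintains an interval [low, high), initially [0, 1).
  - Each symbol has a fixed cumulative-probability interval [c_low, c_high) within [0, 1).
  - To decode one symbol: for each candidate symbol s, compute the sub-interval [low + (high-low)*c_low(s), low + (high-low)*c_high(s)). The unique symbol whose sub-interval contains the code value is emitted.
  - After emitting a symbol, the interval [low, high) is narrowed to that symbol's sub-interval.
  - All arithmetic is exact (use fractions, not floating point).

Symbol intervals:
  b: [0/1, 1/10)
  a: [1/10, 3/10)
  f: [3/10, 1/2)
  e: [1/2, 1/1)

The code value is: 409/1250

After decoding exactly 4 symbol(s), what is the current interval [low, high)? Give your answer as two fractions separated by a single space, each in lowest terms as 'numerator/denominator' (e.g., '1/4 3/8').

Answer: 204/625 41/125

Derivation:
Step 1: interval [0/1, 1/1), width = 1/1 - 0/1 = 1/1
  'b': [0/1 + 1/1*0/1, 0/1 + 1/1*1/10) = [0/1, 1/10)
  'a': [0/1 + 1/1*1/10, 0/1 + 1/1*3/10) = [1/10, 3/10)
  'f': [0/1 + 1/1*3/10, 0/1 + 1/1*1/2) = [3/10, 1/2) <- contains code 409/1250
  'e': [0/1 + 1/1*1/2, 0/1 + 1/1*1/1) = [1/2, 1/1)
  emit 'f', narrow to [3/10, 1/2)
Step 2: interval [3/10, 1/2), width = 1/2 - 3/10 = 1/5
  'b': [3/10 + 1/5*0/1, 3/10 + 1/5*1/10) = [3/10, 8/25)
  'a': [3/10 + 1/5*1/10, 3/10 + 1/5*3/10) = [8/25, 9/25) <- contains code 409/1250
  'f': [3/10 + 1/5*3/10, 3/10 + 1/5*1/2) = [9/25, 2/5)
  'e': [3/10 + 1/5*1/2, 3/10 + 1/5*1/1) = [2/5, 1/2)
  emit 'a', narrow to [8/25, 9/25)
Step 3: interval [8/25, 9/25), width = 9/25 - 8/25 = 1/25
  'b': [8/25 + 1/25*0/1, 8/25 + 1/25*1/10) = [8/25, 81/250)
  'a': [8/25 + 1/25*1/10, 8/25 + 1/25*3/10) = [81/250, 83/250) <- contains code 409/1250
  'f': [8/25 + 1/25*3/10, 8/25 + 1/25*1/2) = [83/250, 17/50)
  'e': [8/25 + 1/25*1/2, 8/25 + 1/25*1/1) = [17/50, 9/25)
  emit 'a', narrow to [81/250, 83/250)
Step 4: interval [81/250, 83/250), width = 83/250 - 81/250 = 1/125
  'b': [81/250 + 1/125*0/1, 81/250 + 1/125*1/10) = [81/250, 203/625)
  'a': [81/250 + 1/125*1/10, 81/250 + 1/125*3/10) = [203/625, 204/625)
  'f': [81/250 + 1/125*3/10, 81/250 + 1/125*1/2) = [204/625, 41/125) <- contains code 409/1250
  'e': [81/250 + 1/125*1/2, 81/250 + 1/125*1/1) = [41/125, 83/250)
  emit 'f', narrow to [204/625, 41/125)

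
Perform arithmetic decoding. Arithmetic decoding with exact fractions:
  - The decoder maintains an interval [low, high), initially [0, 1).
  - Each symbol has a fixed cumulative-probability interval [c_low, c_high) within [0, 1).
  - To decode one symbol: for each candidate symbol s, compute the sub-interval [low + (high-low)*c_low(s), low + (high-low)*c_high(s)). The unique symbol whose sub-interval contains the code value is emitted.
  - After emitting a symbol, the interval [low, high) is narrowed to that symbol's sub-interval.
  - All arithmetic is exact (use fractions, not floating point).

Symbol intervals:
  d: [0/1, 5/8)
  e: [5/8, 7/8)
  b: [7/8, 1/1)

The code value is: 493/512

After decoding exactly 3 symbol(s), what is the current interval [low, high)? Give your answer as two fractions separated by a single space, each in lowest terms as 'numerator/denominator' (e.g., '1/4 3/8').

Answer: 61/64 249/256

Derivation:
Step 1: interval [0/1, 1/1), width = 1/1 - 0/1 = 1/1
  'd': [0/1 + 1/1*0/1, 0/1 + 1/1*5/8) = [0/1, 5/8)
  'e': [0/1 + 1/1*5/8, 0/1 + 1/1*7/8) = [5/8, 7/8)
  'b': [0/1 + 1/1*7/8, 0/1 + 1/1*1/1) = [7/8, 1/1) <- contains code 493/512
  emit 'b', narrow to [7/8, 1/1)
Step 2: interval [7/8, 1/1), width = 1/1 - 7/8 = 1/8
  'd': [7/8 + 1/8*0/1, 7/8 + 1/8*5/8) = [7/8, 61/64)
  'e': [7/8 + 1/8*5/8, 7/8 + 1/8*7/8) = [61/64, 63/64) <- contains code 493/512
  'b': [7/8 + 1/8*7/8, 7/8 + 1/8*1/1) = [63/64, 1/1)
  emit 'e', narrow to [61/64, 63/64)
Step 3: interval [61/64, 63/64), width = 63/64 - 61/64 = 1/32
  'd': [61/64 + 1/32*0/1, 61/64 + 1/32*5/8) = [61/64, 249/256) <- contains code 493/512
  'e': [61/64 + 1/32*5/8, 61/64 + 1/32*7/8) = [249/256, 251/256)
  'b': [61/64 + 1/32*7/8, 61/64 + 1/32*1/1) = [251/256, 63/64)
  emit 'd', narrow to [61/64, 249/256)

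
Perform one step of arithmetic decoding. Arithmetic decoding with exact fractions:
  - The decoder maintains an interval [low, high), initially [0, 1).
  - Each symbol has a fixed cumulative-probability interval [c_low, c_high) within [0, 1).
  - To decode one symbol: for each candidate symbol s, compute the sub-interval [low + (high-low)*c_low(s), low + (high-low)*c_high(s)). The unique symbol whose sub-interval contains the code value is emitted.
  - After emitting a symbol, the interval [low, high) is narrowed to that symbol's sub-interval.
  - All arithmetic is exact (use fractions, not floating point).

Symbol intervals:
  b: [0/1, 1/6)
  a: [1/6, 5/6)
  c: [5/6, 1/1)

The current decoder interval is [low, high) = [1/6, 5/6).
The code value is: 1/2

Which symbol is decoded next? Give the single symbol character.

Answer: a

Derivation:
Interval width = high − low = 5/6 − 1/6 = 2/3
Scaled code = (code − low) / width = (1/2 − 1/6) / 2/3 = 1/2
  b: [0/1, 1/6) 
  a: [1/6, 5/6) ← scaled code falls here ✓
  c: [5/6, 1/1) 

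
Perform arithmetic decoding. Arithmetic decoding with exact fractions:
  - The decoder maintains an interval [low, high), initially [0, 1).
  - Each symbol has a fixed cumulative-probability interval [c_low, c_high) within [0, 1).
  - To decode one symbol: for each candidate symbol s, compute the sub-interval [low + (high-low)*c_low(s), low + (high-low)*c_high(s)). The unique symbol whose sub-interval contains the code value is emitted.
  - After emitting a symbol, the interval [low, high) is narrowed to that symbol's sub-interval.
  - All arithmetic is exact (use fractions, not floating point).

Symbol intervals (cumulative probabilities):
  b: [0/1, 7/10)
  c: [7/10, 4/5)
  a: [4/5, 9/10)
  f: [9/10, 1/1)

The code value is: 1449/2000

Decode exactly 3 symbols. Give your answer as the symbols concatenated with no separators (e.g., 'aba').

Answer: cbb

Derivation:
Step 1: interval [0/1, 1/1), width = 1/1 - 0/1 = 1/1
  'b': [0/1 + 1/1*0/1, 0/1 + 1/1*7/10) = [0/1, 7/10)
  'c': [0/1 + 1/1*7/10, 0/1 + 1/1*4/5) = [7/10, 4/5) <- contains code 1449/2000
  'a': [0/1 + 1/1*4/5, 0/1 + 1/1*9/10) = [4/5, 9/10)
  'f': [0/1 + 1/1*9/10, 0/1 + 1/1*1/1) = [9/10, 1/1)
  emit 'c', narrow to [7/10, 4/5)
Step 2: interval [7/10, 4/5), width = 4/5 - 7/10 = 1/10
  'b': [7/10 + 1/10*0/1, 7/10 + 1/10*7/10) = [7/10, 77/100) <- contains code 1449/2000
  'c': [7/10 + 1/10*7/10, 7/10 + 1/10*4/5) = [77/100, 39/50)
  'a': [7/10 + 1/10*4/5, 7/10 + 1/10*9/10) = [39/50, 79/100)
  'f': [7/10 + 1/10*9/10, 7/10 + 1/10*1/1) = [79/100, 4/5)
  emit 'b', narrow to [7/10, 77/100)
Step 3: interval [7/10, 77/100), width = 77/100 - 7/10 = 7/100
  'b': [7/10 + 7/100*0/1, 7/10 + 7/100*7/10) = [7/10, 749/1000) <- contains code 1449/2000
  'c': [7/10 + 7/100*7/10, 7/10 + 7/100*4/5) = [749/1000, 189/250)
  'a': [7/10 + 7/100*4/5, 7/10 + 7/100*9/10) = [189/250, 763/1000)
  'f': [7/10 + 7/100*9/10, 7/10 + 7/100*1/1) = [763/1000, 77/100)
  emit 'b', narrow to [7/10, 749/1000)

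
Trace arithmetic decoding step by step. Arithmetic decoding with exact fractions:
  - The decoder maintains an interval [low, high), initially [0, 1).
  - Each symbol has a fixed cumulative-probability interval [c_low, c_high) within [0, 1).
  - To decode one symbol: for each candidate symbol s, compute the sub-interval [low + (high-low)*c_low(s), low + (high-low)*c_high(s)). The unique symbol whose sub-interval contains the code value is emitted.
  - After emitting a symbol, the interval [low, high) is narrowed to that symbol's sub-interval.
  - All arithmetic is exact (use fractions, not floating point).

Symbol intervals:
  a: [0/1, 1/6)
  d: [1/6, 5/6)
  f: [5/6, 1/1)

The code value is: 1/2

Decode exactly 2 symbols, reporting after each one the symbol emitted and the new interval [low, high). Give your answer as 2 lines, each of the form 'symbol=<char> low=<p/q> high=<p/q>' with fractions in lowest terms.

Step 1: interval [0/1, 1/1), width = 1/1 - 0/1 = 1/1
  'a': [0/1 + 1/1*0/1, 0/1 + 1/1*1/6) = [0/1, 1/6)
  'd': [0/1 + 1/1*1/6, 0/1 + 1/1*5/6) = [1/6, 5/6) <- contains code 1/2
  'f': [0/1 + 1/1*5/6, 0/1 + 1/1*1/1) = [5/6, 1/1)
  emit 'd', narrow to [1/6, 5/6)
Step 2: interval [1/6, 5/6), width = 5/6 - 1/6 = 2/3
  'a': [1/6 + 2/3*0/1, 1/6 + 2/3*1/6) = [1/6, 5/18)
  'd': [1/6 + 2/3*1/6, 1/6 + 2/3*5/6) = [5/18, 13/18) <- contains code 1/2
  'f': [1/6 + 2/3*5/6, 1/6 + 2/3*1/1) = [13/18, 5/6)
  emit 'd', narrow to [5/18, 13/18)

Answer: symbol=d low=1/6 high=5/6
symbol=d low=5/18 high=13/18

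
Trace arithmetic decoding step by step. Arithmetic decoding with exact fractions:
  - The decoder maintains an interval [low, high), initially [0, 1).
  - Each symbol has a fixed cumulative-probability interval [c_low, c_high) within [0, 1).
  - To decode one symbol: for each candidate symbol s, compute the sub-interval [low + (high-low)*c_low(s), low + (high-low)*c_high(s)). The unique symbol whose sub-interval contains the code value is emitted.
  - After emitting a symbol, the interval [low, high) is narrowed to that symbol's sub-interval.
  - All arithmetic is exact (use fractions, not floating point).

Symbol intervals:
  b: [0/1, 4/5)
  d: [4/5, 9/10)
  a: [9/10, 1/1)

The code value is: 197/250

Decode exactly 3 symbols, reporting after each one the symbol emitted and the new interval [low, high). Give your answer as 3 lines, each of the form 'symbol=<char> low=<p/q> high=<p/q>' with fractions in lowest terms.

Step 1: interval [0/1, 1/1), width = 1/1 - 0/1 = 1/1
  'b': [0/1 + 1/1*0/1, 0/1 + 1/1*4/5) = [0/1, 4/5) <- contains code 197/250
  'd': [0/1 + 1/1*4/5, 0/1 + 1/1*9/10) = [4/5, 9/10)
  'a': [0/1 + 1/1*9/10, 0/1 + 1/1*1/1) = [9/10, 1/1)
  emit 'b', narrow to [0/1, 4/5)
Step 2: interval [0/1, 4/5), width = 4/5 - 0/1 = 4/5
  'b': [0/1 + 4/5*0/1, 0/1 + 4/5*4/5) = [0/1, 16/25)
  'd': [0/1 + 4/5*4/5, 0/1 + 4/5*9/10) = [16/25, 18/25)
  'a': [0/1 + 4/5*9/10, 0/1 + 4/5*1/1) = [18/25, 4/5) <- contains code 197/250
  emit 'a', narrow to [18/25, 4/5)
Step 3: interval [18/25, 4/5), width = 4/5 - 18/25 = 2/25
  'b': [18/25 + 2/25*0/1, 18/25 + 2/25*4/5) = [18/25, 98/125)
  'd': [18/25 + 2/25*4/5, 18/25 + 2/25*9/10) = [98/125, 99/125) <- contains code 197/250
  'a': [18/25 + 2/25*9/10, 18/25 + 2/25*1/1) = [99/125, 4/5)
  emit 'd', narrow to [98/125, 99/125)

Answer: symbol=b low=0/1 high=4/5
symbol=a low=18/25 high=4/5
symbol=d low=98/125 high=99/125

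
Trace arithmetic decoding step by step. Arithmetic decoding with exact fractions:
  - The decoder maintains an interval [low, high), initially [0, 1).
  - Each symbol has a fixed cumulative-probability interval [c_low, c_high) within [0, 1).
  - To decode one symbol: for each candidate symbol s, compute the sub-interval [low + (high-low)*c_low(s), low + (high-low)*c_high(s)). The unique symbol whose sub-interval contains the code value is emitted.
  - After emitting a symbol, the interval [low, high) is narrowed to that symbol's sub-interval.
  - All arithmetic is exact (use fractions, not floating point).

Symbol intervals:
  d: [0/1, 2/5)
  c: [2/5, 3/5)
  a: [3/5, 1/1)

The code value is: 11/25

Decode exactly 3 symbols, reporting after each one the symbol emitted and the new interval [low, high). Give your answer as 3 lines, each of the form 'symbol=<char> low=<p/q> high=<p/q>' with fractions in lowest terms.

Answer: symbol=c low=2/5 high=3/5
symbol=d low=2/5 high=12/25
symbol=c low=54/125 high=56/125

Derivation:
Step 1: interval [0/1, 1/1), width = 1/1 - 0/1 = 1/1
  'd': [0/1 + 1/1*0/1, 0/1 + 1/1*2/5) = [0/1, 2/5)
  'c': [0/1 + 1/1*2/5, 0/1 + 1/1*3/5) = [2/5, 3/5) <- contains code 11/25
  'a': [0/1 + 1/1*3/5, 0/1 + 1/1*1/1) = [3/5, 1/1)
  emit 'c', narrow to [2/5, 3/5)
Step 2: interval [2/5, 3/5), width = 3/5 - 2/5 = 1/5
  'd': [2/5 + 1/5*0/1, 2/5 + 1/5*2/5) = [2/5, 12/25) <- contains code 11/25
  'c': [2/5 + 1/5*2/5, 2/5 + 1/5*3/5) = [12/25, 13/25)
  'a': [2/5 + 1/5*3/5, 2/5 + 1/5*1/1) = [13/25, 3/5)
  emit 'd', narrow to [2/5, 12/25)
Step 3: interval [2/5, 12/25), width = 12/25 - 2/5 = 2/25
  'd': [2/5 + 2/25*0/1, 2/5 + 2/25*2/5) = [2/5, 54/125)
  'c': [2/5 + 2/25*2/5, 2/5 + 2/25*3/5) = [54/125, 56/125) <- contains code 11/25
  'a': [2/5 + 2/25*3/5, 2/5 + 2/25*1/1) = [56/125, 12/25)
  emit 'c', narrow to [54/125, 56/125)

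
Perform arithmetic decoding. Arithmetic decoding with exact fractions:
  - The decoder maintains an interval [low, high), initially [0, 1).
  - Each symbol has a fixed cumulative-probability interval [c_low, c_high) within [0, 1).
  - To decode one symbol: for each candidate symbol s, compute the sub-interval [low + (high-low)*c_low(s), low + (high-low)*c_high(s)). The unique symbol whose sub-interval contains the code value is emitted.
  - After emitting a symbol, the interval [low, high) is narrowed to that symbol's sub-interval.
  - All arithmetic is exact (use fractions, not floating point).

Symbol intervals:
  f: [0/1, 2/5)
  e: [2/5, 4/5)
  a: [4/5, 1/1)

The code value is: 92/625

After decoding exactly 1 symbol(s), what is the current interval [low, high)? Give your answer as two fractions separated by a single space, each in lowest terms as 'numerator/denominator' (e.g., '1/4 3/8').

Step 1: interval [0/1, 1/1), width = 1/1 - 0/1 = 1/1
  'f': [0/1 + 1/1*0/1, 0/1 + 1/1*2/5) = [0/1, 2/5) <- contains code 92/625
  'e': [0/1 + 1/1*2/5, 0/1 + 1/1*4/5) = [2/5, 4/5)
  'a': [0/1 + 1/1*4/5, 0/1 + 1/1*1/1) = [4/5, 1/1)
  emit 'f', narrow to [0/1, 2/5)

Answer: 0/1 2/5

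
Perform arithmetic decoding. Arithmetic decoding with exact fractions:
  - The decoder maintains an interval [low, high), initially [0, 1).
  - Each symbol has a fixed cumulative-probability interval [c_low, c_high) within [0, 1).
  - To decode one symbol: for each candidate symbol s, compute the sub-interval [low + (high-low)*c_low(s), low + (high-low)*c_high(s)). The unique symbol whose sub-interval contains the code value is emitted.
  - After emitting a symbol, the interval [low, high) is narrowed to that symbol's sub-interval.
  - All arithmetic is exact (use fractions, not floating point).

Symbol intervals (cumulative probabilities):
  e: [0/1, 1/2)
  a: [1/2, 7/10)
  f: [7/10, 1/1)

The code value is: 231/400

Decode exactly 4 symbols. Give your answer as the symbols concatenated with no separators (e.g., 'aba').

Step 1: interval [0/1, 1/1), width = 1/1 - 0/1 = 1/1
  'e': [0/1 + 1/1*0/1, 0/1 + 1/1*1/2) = [0/1, 1/2)
  'a': [0/1 + 1/1*1/2, 0/1 + 1/1*7/10) = [1/2, 7/10) <- contains code 231/400
  'f': [0/1 + 1/1*7/10, 0/1 + 1/1*1/1) = [7/10, 1/1)
  emit 'a', narrow to [1/2, 7/10)
Step 2: interval [1/2, 7/10), width = 7/10 - 1/2 = 1/5
  'e': [1/2 + 1/5*0/1, 1/2 + 1/5*1/2) = [1/2, 3/5) <- contains code 231/400
  'a': [1/2 + 1/5*1/2, 1/2 + 1/5*7/10) = [3/5, 16/25)
  'f': [1/2 + 1/5*7/10, 1/2 + 1/5*1/1) = [16/25, 7/10)
  emit 'e', narrow to [1/2, 3/5)
Step 3: interval [1/2, 3/5), width = 3/5 - 1/2 = 1/10
  'e': [1/2 + 1/10*0/1, 1/2 + 1/10*1/2) = [1/2, 11/20)
  'a': [1/2 + 1/10*1/2, 1/2 + 1/10*7/10) = [11/20, 57/100)
  'f': [1/2 + 1/10*7/10, 1/2 + 1/10*1/1) = [57/100, 3/5) <- contains code 231/400
  emit 'f', narrow to [57/100, 3/5)
Step 4: interval [57/100, 3/5), width = 3/5 - 57/100 = 3/100
  'e': [57/100 + 3/100*0/1, 57/100 + 3/100*1/2) = [57/100, 117/200) <- contains code 231/400
  'a': [57/100 + 3/100*1/2, 57/100 + 3/100*7/10) = [117/200, 591/1000)
  'f': [57/100 + 3/100*7/10, 57/100 + 3/100*1/1) = [591/1000, 3/5)
  emit 'e', narrow to [57/100, 117/200)

Answer: aefe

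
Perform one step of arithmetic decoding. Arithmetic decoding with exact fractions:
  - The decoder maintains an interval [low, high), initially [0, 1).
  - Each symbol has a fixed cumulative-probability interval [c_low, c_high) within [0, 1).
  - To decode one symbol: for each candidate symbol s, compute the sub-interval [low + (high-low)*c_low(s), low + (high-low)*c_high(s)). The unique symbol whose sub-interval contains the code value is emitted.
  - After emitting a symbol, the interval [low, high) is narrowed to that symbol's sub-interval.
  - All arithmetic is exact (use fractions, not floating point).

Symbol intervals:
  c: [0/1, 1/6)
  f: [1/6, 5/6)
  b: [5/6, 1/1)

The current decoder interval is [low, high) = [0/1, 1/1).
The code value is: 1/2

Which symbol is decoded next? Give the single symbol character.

Answer: f

Derivation:
Interval width = high − low = 1/1 − 0/1 = 1/1
Scaled code = (code − low) / width = (1/2 − 0/1) / 1/1 = 1/2
  c: [0/1, 1/6) 
  f: [1/6, 5/6) ← scaled code falls here ✓
  b: [5/6, 1/1) 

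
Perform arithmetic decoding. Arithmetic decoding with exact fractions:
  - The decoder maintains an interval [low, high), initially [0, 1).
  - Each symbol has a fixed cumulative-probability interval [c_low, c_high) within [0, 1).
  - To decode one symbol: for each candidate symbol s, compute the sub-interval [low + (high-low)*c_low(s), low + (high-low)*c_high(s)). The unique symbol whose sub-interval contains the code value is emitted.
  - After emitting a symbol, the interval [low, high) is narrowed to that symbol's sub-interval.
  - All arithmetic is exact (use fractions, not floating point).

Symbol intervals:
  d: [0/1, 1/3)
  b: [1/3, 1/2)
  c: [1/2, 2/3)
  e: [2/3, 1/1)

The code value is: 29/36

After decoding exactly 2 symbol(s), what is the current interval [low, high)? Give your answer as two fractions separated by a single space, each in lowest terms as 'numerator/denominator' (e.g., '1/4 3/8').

Answer: 7/9 5/6

Derivation:
Step 1: interval [0/1, 1/1), width = 1/1 - 0/1 = 1/1
  'd': [0/1 + 1/1*0/1, 0/1 + 1/1*1/3) = [0/1, 1/3)
  'b': [0/1 + 1/1*1/3, 0/1 + 1/1*1/2) = [1/3, 1/2)
  'c': [0/1 + 1/1*1/2, 0/1 + 1/1*2/3) = [1/2, 2/3)
  'e': [0/1 + 1/1*2/3, 0/1 + 1/1*1/1) = [2/3, 1/1) <- contains code 29/36
  emit 'e', narrow to [2/3, 1/1)
Step 2: interval [2/3, 1/1), width = 1/1 - 2/3 = 1/3
  'd': [2/3 + 1/3*0/1, 2/3 + 1/3*1/3) = [2/3, 7/9)
  'b': [2/3 + 1/3*1/3, 2/3 + 1/3*1/2) = [7/9, 5/6) <- contains code 29/36
  'c': [2/3 + 1/3*1/2, 2/3 + 1/3*2/3) = [5/6, 8/9)
  'e': [2/3 + 1/3*2/3, 2/3 + 1/3*1/1) = [8/9, 1/1)
  emit 'b', narrow to [7/9, 5/6)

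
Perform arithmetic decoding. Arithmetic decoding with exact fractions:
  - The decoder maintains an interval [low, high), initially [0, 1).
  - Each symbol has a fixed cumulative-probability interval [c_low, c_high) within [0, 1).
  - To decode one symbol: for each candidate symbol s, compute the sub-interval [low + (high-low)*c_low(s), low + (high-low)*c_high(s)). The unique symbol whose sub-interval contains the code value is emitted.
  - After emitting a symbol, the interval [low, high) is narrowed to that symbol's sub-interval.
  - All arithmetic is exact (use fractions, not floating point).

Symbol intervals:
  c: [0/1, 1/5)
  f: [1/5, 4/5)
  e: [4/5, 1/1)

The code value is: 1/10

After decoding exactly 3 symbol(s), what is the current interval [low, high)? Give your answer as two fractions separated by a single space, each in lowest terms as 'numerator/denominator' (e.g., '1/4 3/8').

Answer: 8/125 17/125

Derivation:
Step 1: interval [0/1, 1/1), width = 1/1 - 0/1 = 1/1
  'c': [0/1 + 1/1*0/1, 0/1 + 1/1*1/5) = [0/1, 1/5) <- contains code 1/10
  'f': [0/1 + 1/1*1/5, 0/1 + 1/1*4/5) = [1/5, 4/5)
  'e': [0/1 + 1/1*4/5, 0/1 + 1/1*1/1) = [4/5, 1/1)
  emit 'c', narrow to [0/1, 1/5)
Step 2: interval [0/1, 1/5), width = 1/5 - 0/1 = 1/5
  'c': [0/1 + 1/5*0/1, 0/1 + 1/5*1/5) = [0/1, 1/25)
  'f': [0/1 + 1/5*1/5, 0/1 + 1/5*4/5) = [1/25, 4/25) <- contains code 1/10
  'e': [0/1 + 1/5*4/5, 0/1 + 1/5*1/1) = [4/25, 1/5)
  emit 'f', narrow to [1/25, 4/25)
Step 3: interval [1/25, 4/25), width = 4/25 - 1/25 = 3/25
  'c': [1/25 + 3/25*0/1, 1/25 + 3/25*1/5) = [1/25, 8/125)
  'f': [1/25 + 3/25*1/5, 1/25 + 3/25*4/5) = [8/125, 17/125) <- contains code 1/10
  'e': [1/25 + 3/25*4/5, 1/25 + 3/25*1/1) = [17/125, 4/25)
  emit 'f', narrow to [8/125, 17/125)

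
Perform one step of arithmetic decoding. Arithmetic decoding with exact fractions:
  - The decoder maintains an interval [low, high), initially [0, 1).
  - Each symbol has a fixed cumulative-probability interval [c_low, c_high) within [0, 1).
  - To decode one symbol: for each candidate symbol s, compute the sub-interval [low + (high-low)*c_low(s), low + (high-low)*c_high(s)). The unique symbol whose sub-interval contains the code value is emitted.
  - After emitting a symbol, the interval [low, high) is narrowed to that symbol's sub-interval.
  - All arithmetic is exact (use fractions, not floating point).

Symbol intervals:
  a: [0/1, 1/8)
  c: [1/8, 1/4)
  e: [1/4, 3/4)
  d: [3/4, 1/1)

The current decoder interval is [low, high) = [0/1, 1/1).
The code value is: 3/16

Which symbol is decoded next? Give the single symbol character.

Interval width = high − low = 1/1 − 0/1 = 1/1
Scaled code = (code − low) / width = (3/16 − 0/1) / 1/1 = 3/16
  a: [0/1, 1/8) 
  c: [1/8, 1/4) ← scaled code falls here ✓
  e: [1/4, 3/4) 
  d: [3/4, 1/1) 

Answer: c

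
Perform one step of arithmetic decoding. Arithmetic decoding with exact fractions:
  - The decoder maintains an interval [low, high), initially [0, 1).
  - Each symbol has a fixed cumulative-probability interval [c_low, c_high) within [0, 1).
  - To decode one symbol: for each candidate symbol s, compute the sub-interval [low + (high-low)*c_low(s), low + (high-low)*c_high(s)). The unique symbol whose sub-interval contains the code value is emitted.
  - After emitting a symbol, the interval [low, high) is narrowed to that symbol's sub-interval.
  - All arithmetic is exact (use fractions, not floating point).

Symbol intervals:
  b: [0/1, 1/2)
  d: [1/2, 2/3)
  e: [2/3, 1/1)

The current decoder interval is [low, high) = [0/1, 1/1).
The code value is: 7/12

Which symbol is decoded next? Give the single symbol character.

Answer: d

Derivation:
Interval width = high − low = 1/1 − 0/1 = 1/1
Scaled code = (code − low) / width = (7/12 − 0/1) / 1/1 = 7/12
  b: [0/1, 1/2) 
  d: [1/2, 2/3) ← scaled code falls here ✓
  e: [2/3, 1/1) 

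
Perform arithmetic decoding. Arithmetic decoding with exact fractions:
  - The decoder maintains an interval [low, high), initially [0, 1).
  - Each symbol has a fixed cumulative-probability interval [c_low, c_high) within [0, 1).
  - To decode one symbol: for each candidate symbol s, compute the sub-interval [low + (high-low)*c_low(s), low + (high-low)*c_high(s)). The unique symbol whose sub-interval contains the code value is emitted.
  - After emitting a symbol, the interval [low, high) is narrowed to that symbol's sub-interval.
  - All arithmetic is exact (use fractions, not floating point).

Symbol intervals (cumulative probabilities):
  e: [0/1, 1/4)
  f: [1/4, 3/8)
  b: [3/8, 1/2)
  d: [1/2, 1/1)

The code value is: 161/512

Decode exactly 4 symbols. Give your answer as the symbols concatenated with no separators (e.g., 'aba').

Answer: fdee

Derivation:
Step 1: interval [0/1, 1/1), width = 1/1 - 0/1 = 1/1
  'e': [0/1 + 1/1*0/1, 0/1 + 1/1*1/4) = [0/1, 1/4)
  'f': [0/1 + 1/1*1/4, 0/1 + 1/1*3/8) = [1/4, 3/8) <- contains code 161/512
  'b': [0/1 + 1/1*3/8, 0/1 + 1/1*1/2) = [3/8, 1/2)
  'd': [0/1 + 1/1*1/2, 0/1 + 1/1*1/1) = [1/2, 1/1)
  emit 'f', narrow to [1/4, 3/8)
Step 2: interval [1/4, 3/8), width = 3/8 - 1/4 = 1/8
  'e': [1/4 + 1/8*0/1, 1/4 + 1/8*1/4) = [1/4, 9/32)
  'f': [1/4 + 1/8*1/4, 1/4 + 1/8*3/8) = [9/32, 19/64)
  'b': [1/4 + 1/8*3/8, 1/4 + 1/8*1/2) = [19/64, 5/16)
  'd': [1/4 + 1/8*1/2, 1/4 + 1/8*1/1) = [5/16, 3/8) <- contains code 161/512
  emit 'd', narrow to [5/16, 3/8)
Step 3: interval [5/16, 3/8), width = 3/8 - 5/16 = 1/16
  'e': [5/16 + 1/16*0/1, 5/16 + 1/16*1/4) = [5/16, 21/64) <- contains code 161/512
  'f': [5/16 + 1/16*1/4, 5/16 + 1/16*3/8) = [21/64, 43/128)
  'b': [5/16 + 1/16*3/8, 5/16 + 1/16*1/2) = [43/128, 11/32)
  'd': [5/16 + 1/16*1/2, 5/16 + 1/16*1/1) = [11/32, 3/8)
  emit 'e', narrow to [5/16, 21/64)
Step 4: interval [5/16, 21/64), width = 21/64 - 5/16 = 1/64
  'e': [5/16 + 1/64*0/1, 5/16 + 1/64*1/4) = [5/16, 81/256) <- contains code 161/512
  'f': [5/16 + 1/64*1/4, 5/16 + 1/64*3/8) = [81/256, 163/512)
  'b': [5/16 + 1/64*3/8, 5/16 + 1/64*1/2) = [163/512, 41/128)
  'd': [5/16 + 1/64*1/2, 5/16 + 1/64*1/1) = [41/128, 21/64)
  emit 'e', narrow to [5/16, 81/256)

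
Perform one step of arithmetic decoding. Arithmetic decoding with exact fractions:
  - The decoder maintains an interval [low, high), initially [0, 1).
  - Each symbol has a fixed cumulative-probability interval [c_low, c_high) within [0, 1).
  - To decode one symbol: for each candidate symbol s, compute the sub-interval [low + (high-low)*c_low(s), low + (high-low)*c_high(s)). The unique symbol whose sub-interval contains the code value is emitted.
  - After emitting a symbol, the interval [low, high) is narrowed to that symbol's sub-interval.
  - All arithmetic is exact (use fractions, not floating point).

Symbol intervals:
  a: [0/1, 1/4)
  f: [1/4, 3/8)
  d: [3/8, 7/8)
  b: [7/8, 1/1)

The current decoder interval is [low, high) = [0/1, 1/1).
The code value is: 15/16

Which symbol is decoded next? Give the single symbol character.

Interval width = high − low = 1/1 − 0/1 = 1/1
Scaled code = (code − low) / width = (15/16 − 0/1) / 1/1 = 15/16
  a: [0/1, 1/4) 
  f: [1/4, 3/8) 
  d: [3/8, 7/8) 
  b: [7/8, 1/1) ← scaled code falls here ✓

Answer: b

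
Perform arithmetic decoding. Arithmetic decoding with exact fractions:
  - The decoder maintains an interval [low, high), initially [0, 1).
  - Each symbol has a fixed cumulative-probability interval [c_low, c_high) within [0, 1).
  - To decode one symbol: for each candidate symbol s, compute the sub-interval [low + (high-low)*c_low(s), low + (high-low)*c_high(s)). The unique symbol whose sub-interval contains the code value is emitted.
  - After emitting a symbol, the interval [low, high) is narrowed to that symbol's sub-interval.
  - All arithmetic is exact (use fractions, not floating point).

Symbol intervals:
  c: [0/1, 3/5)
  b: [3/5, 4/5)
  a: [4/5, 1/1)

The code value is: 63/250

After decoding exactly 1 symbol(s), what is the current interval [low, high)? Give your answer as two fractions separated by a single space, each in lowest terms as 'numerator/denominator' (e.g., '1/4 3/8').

Answer: 0/1 3/5

Derivation:
Step 1: interval [0/1, 1/1), width = 1/1 - 0/1 = 1/1
  'c': [0/1 + 1/1*0/1, 0/1 + 1/1*3/5) = [0/1, 3/5) <- contains code 63/250
  'b': [0/1 + 1/1*3/5, 0/1 + 1/1*4/5) = [3/5, 4/5)
  'a': [0/1 + 1/1*4/5, 0/1 + 1/1*1/1) = [4/5, 1/1)
  emit 'c', narrow to [0/1, 3/5)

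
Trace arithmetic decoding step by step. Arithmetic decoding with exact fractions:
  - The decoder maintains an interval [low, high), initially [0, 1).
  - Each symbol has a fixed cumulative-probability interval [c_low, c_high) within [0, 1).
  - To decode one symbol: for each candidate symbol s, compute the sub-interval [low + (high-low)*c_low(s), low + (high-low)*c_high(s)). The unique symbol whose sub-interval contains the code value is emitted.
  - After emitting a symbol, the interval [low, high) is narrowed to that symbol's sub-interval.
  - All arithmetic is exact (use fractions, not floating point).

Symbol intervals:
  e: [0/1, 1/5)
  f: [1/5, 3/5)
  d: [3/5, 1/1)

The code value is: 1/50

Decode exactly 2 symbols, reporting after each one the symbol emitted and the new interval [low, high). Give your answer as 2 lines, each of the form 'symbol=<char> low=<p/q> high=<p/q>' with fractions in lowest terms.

Step 1: interval [0/1, 1/1), width = 1/1 - 0/1 = 1/1
  'e': [0/1 + 1/1*0/1, 0/1 + 1/1*1/5) = [0/1, 1/5) <- contains code 1/50
  'f': [0/1 + 1/1*1/5, 0/1 + 1/1*3/5) = [1/5, 3/5)
  'd': [0/1 + 1/1*3/5, 0/1 + 1/1*1/1) = [3/5, 1/1)
  emit 'e', narrow to [0/1, 1/5)
Step 2: interval [0/1, 1/5), width = 1/5 - 0/1 = 1/5
  'e': [0/1 + 1/5*0/1, 0/1 + 1/5*1/5) = [0/1, 1/25) <- contains code 1/50
  'f': [0/1 + 1/5*1/5, 0/1 + 1/5*3/5) = [1/25, 3/25)
  'd': [0/1 + 1/5*3/5, 0/1 + 1/5*1/1) = [3/25, 1/5)
  emit 'e', narrow to [0/1, 1/25)

Answer: symbol=e low=0/1 high=1/5
symbol=e low=0/1 high=1/25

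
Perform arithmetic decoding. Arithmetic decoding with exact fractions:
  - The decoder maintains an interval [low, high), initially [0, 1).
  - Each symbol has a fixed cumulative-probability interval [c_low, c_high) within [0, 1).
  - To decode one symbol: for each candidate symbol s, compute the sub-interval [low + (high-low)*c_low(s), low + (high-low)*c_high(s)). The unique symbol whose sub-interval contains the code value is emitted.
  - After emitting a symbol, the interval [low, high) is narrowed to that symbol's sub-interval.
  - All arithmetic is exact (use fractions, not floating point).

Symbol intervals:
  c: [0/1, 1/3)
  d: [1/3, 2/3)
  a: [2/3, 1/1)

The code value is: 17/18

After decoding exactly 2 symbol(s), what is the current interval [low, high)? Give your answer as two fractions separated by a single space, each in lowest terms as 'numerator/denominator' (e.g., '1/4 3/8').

Answer: 8/9 1/1

Derivation:
Step 1: interval [0/1, 1/1), width = 1/1 - 0/1 = 1/1
  'c': [0/1 + 1/1*0/1, 0/1 + 1/1*1/3) = [0/1, 1/3)
  'd': [0/1 + 1/1*1/3, 0/1 + 1/1*2/3) = [1/3, 2/3)
  'a': [0/1 + 1/1*2/3, 0/1 + 1/1*1/1) = [2/3, 1/1) <- contains code 17/18
  emit 'a', narrow to [2/3, 1/1)
Step 2: interval [2/3, 1/1), width = 1/1 - 2/3 = 1/3
  'c': [2/3 + 1/3*0/1, 2/3 + 1/3*1/3) = [2/3, 7/9)
  'd': [2/3 + 1/3*1/3, 2/3 + 1/3*2/3) = [7/9, 8/9)
  'a': [2/3 + 1/3*2/3, 2/3 + 1/3*1/1) = [8/9, 1/1) <- contains code 17/18
  emit 'a', narrow to [8/9, 1/1)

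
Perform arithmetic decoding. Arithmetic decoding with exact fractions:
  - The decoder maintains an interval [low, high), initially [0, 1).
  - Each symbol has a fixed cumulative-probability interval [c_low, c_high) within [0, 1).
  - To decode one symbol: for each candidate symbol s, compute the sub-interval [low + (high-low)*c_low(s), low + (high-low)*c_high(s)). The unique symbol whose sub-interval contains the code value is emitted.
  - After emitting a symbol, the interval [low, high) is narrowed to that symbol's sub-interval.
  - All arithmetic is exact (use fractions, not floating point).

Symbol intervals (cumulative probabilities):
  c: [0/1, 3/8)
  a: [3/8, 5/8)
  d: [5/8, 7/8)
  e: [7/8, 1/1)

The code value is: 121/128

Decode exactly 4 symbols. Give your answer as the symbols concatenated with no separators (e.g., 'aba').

Answer: eada

Derivation:
Step 1: interval [0/1, 1/1), width = 1/1 - 0/1 = 1/1
  'c': [0/1 + 1/1*0/1, 0/1 + 1/1*3/8) = [0/1, 3/8)
  'a': [0/1 + 1/1*3/8, 0/1 + 1/1*5/8) = [3/8, 5/8)
  'd': [0/1 + 1/1*5/8, 0/1 + 1/1*7/8) = [5/8, 7/8)
  'e': [0/1 + 1/1*7/8, 0/1 + 1/1*1/1) = [7/8, 1/1) <- contains code 121/128
  emit 'e', narrow to [7/8, 1/1)
Step 2: interval [7/8, 1/1), width = 1/1 - 7/8 = 1/8
  'c': [7/8 + 1/8*0/1, 7/8 + 1/8*3/8) = [7/8, 59/64)
  'a': [7/8 + 1/8*3/8, 7/8 + 1/8*5/8) = [59/64, 61/64) <- contains code 121/128
  'd': [7/8 + 1/8*5/8, 7/8 + 1/8*7/8) = [61/64, 63/64)
  'e': [7/8 + 1/8*7/8, 7/8 + 1/8*1/1) = [63/64, 1/1)
  emit 'a', narrow to [59/64, 61/64)
Step 3: interval [59/64, 61/64), width = 61/64 - 59/64 = 1/32
  'c': [59/64 + 1/32*0/1, 59/64 + 1/32*3/8) = [59/64, 239/256)
  'a': [59/64 + 1/32*3/8, 59/64 + 1/32*5/8) = [239/256, 241/256)
  'd': [59/64 + 1/32*5/8, 59/64 + 1/32*7/8) = [241/256, 243/256) <- contains code 121/128
  'e': [59/64 + 1/32*7/8, 59/64 + 1/32*1/1) = [243/256, 61/64)
  emit 'd', narrow to [241/256, 243/256)
Step 4: interval [241/256, 243/256), width = 243/256 - 241/256 = 1/128
  'c': [241/256 + 1/128*0/1, 241/256 + 1/128*3/8) = [241/256, 967/1024)
  'a': [241/256 + 1/128*3/8, 241/256 + 1/128*5/8) = [967/1024, 969/1024) <- contains code 121/128
  'd': [241/256 + 1/128*5/8, 241/256 + 1/128*7/8) = [969/1024, 971/1024)
  'e': [241/256 + 1/128*7/8, 241/256 + 1/128*1/1) = [971/1024, 243/256)
  emit 'a', narrow to [967/1024, 969/1024)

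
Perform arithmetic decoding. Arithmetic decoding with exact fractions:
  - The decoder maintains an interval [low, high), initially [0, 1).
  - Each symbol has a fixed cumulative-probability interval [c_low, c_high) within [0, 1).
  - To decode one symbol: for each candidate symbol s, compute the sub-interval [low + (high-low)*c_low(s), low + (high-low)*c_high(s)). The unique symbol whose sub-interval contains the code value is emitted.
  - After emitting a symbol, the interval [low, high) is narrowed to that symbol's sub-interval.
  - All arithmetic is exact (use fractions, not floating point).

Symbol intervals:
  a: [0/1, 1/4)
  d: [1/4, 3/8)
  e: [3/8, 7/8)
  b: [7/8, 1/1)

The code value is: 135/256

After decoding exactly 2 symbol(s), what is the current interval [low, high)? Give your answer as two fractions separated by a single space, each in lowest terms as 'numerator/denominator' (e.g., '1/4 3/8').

Step 1: interval [0/1, 1/1), width = 1/1 - 0/1 = 1/1
  'a': [0/1 + 1/1*0/1, 0/1 + 1/1*1/4) = [0/1, 1/4)
  'd': [0/1 + 1/1*1/4, 0/1 + 1/1*3/8) = [1/4, 3/8)
  'e': [0/1 + 1/1*3/8, 0/1 + 1/1*7/8) = [3/8, 7/8) <- contains code 135/256
  'b': [0/1 + 1/1*7/8, 0/1 + 1/1*1/1) = [7/8, 1/1)
  emit 'e', narrow to [3/8, 7/8)
Step 2: interval [3/8, 7/8), width = 7/8 - 3/8 = 1/2
  'a': [3/8 + 1/2*0/1, 3/8 + 1/2*1/4) = [3/8, 1/2)
  'd': [3/8 + 1/2*1/4, 3/8 + 1/2*3/8) = [1/2, 9/16) <- contains code 135/256
  'e': [3/8 + 1/2*3/8, 3/8 + 1/2*7/8) = [9/16, 13/16)
  'b': [3/8 + 1/2*7/8, 3/8 + 1/2*1/1) = [13/16, 7/8)
  emit 'd', narrow to [1/2, 9/16)

Answer: 1/2 9/16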